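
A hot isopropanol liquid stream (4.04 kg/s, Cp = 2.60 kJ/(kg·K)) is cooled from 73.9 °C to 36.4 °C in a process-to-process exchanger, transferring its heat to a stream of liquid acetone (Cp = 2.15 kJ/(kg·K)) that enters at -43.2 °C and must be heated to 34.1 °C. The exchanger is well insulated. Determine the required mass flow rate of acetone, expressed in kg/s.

Heat released by hot stream: Q = 4.04 × 2.60 × (73.9 − 36.4) = 393.9 kJ/s
Energy balance on cold side (adiabatic exchanger): Q = ṁ_c·Cp_c·(T_c,out − T_c,in)
ṁ_c = 393.9 / [2.15 × (34.1 − -43.2)] = 2.3701 kg/s

ṁ_c = 2.37 kg/s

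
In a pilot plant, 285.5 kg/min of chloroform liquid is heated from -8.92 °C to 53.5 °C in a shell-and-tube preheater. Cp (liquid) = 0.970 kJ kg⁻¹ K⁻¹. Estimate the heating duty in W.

Q = 288000 W

Q = ṁ·Cp·ΔT = 285.5 × 0.970 × (53.5 − -8.92) = 17286 kJ/min
Converting: 17286 / 60 s = 288.1 kW
Heating duty = 288100 W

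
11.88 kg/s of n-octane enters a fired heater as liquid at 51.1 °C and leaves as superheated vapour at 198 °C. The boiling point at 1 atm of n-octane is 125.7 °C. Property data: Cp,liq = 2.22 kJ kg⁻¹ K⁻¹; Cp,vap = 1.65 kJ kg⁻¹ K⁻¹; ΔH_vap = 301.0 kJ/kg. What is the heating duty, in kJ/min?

Q = 418000 kJ/min

liquid 51.1→125.7 °C: 165.61 kJ/kg
vaporisation at 125.7 °C: 301 kJ/kg
vapour 125.7→198 °C: 119.29 kJ/kg
Δh = 165.61 + 301 + 119.29 = 585.91 kJ/kg
Q = ṁ·Δh = 11.88 kg/s × 585.91 kJ/kg = 6960.6 kJ/s
|Q| = 6960.6 kW = 417630 kJ/min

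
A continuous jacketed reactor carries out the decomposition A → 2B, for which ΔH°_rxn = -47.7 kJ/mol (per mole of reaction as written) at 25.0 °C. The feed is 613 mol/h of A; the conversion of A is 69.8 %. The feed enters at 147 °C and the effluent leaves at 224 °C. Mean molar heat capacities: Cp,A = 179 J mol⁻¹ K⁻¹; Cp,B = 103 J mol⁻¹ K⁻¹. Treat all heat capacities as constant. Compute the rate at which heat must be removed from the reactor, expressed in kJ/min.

Q_out = 161 kJ/min

Extent of reaction ξ = 0.698 × 613 = 427.87 mol/h
Reaction term: ξ·ΔH°_rxn = 427.87 × -47.7 = -20410 kJ/h
Sensible, feed 147→25 °C: -13387 kJ/h
Outlet flows (mol/h): A 185.13, B 855.75
Sensible, products 25→224 °C: 24135 kJ/h
Q = ΔH = -9661.6 kJ/h = -2.6838 kW
Heat removed = 161.03 kJ/min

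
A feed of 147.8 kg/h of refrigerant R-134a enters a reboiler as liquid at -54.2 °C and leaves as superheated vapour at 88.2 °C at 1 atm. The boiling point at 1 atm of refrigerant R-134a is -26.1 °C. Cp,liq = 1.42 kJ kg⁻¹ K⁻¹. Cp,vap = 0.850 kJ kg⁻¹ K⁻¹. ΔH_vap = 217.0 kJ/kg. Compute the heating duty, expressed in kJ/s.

Q = 14.5 kJ/s

liquid -54.2→-26.1 °C: 39.902 kJ/kg
vaporisation at -26.1 °C: 217 kJ/kg
vapour -26.1→88.2 °C: 97.155 kJ/kg
Δh = 39.902 + 217 + 97.155 = 354.06 kJ/kg
Q = ṁ·Δh = 147.8 kg/h × 354.06 kJ/kg = 52330 kJ/h
|Q| = 14.536 kW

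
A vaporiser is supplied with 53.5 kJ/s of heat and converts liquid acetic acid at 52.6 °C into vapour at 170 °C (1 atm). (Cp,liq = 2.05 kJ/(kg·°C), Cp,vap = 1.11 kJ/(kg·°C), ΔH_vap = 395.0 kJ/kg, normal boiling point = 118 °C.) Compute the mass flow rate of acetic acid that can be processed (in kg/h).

ṁ = 328 kg/h

Δh = 2.05×(118−52.6) + 395.0 + 1.11×(170−118) = 586.79 kJ/kg
Q = 53.5 kJ/s = 53.5 kJ/s = 192600 kJ/h
ṁ = Q/Δh = 192600 / 586.79 = 328.23 kg/h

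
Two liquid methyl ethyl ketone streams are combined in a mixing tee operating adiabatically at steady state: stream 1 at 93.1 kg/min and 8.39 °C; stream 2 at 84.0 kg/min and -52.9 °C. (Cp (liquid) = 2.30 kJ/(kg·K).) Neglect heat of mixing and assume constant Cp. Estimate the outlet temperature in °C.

T_out = -20.7 °C

Energy balance with Q = 0: Σ ṁᵢCp,ᵢ(T_out − Tᵢ) = 0
T_out = Σ ṁᵢCp,ᵢTᵢ / Σ ṁᵢCp,ᵢ
      = -8423.7 / 407.33 = -20.68 °C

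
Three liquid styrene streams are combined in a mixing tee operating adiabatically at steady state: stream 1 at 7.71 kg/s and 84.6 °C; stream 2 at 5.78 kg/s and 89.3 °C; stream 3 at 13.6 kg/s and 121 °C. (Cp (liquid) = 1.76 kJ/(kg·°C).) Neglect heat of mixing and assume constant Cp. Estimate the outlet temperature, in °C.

T_out = 104 °C

Adiabatic, steady state ⇒ Σ ṁᵢCp,ᵢ(T_out − Tᵢ) = 0
Σ ṁᵢCp,ᵢTᵢ = 7.71×1.76×84.6 + 5.78×1.76×89.3 + 13.6×1.76×121 = 4952.7
Σ ṁᵢCp,ᵢ = 7.71×1.76 + 5.78×1.76 + 13.6×1.76 = 47.678
T_out = 4952.7 / 47.678 = 103.88 °C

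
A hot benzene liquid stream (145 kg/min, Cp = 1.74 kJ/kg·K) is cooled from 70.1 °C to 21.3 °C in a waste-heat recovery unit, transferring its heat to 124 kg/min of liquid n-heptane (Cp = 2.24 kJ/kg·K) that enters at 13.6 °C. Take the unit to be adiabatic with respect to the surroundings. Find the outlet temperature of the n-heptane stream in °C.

T_c,out = 57.9 °C

Heat released by hot stream: Q = 145 × 1.74 × (70.1 − 21.3) = 12312 kJ/min
Energy balance on cold side (adiabatic exchanger): Q = ṁ_c·Cp_c·(T_c,out − T_c,in)
T_c,out = 13.6 + 12312/(124 × 2.24) = 57.927 °C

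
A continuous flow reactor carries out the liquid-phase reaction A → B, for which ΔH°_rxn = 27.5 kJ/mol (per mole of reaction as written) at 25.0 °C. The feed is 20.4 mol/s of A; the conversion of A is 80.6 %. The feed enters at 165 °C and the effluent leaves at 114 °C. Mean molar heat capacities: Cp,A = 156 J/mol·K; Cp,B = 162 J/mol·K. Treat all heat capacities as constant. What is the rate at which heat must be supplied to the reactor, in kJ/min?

Extent of reaction ξ = 0.806 × 20.4 = 16.442 mol/s
Reaction term: ξ·ΔH°_rxn = 16.442 × 27.5 = 452.17 kJ/s
Sensible, feed 165→25 °C: -445.54 kJ/s
Outlet flows (mol/s): A 3.9576, B 16.442
Sensible, products 25→114 °C: 292.01 kJ/s
Q = ΔH = 298.64 kJ/s = 298.64 kW
Heat supplied = 17919 kJ/min

Q_in = 17900 kJ/min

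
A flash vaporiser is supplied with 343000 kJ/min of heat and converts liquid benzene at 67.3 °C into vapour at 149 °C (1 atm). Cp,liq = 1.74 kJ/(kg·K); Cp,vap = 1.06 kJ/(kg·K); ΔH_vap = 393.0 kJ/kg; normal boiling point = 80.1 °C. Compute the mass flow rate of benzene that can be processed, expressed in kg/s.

Δh = 1.74×(80.1−67.3) + 393.0 + 1.06×(149−80.1) = 488.31 kJ/kg
Q = 343000 kJ/min = 5716.7 kJ/s = 5716.7 kJ/s
ṁ = Q/Δh = 5716.7 / 488.31 = 11.707 kg/s

ṁ = 11.7 kg/s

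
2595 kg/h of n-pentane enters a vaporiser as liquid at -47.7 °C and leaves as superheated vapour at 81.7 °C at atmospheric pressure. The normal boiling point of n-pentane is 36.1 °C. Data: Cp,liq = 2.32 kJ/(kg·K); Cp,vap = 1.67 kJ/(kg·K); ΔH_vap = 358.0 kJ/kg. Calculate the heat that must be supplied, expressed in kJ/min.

liquid -47.7→36.1 °C: 194.42 kJ/kg
vaporisation at 36.1 °C: 358 kJ/kg
vapour 36.1→81.7 °C: 76.152 kJ/kg
Δh = 194.42 + 358 + 76.152 = 628.57 kJ/kg
Q = ṁ·Δh = 2595 kg/h × 628.57 kJ/kg = 1.6311e+06 kJ/h
|Q| = 453.09 kW = 27186 kJ/min

Q = 27200 kJ/min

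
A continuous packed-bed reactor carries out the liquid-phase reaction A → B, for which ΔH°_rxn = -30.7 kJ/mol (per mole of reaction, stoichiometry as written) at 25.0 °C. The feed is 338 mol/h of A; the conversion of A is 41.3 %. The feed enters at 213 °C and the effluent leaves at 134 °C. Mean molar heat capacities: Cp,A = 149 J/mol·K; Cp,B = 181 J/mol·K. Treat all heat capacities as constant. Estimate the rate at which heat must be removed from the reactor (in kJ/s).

Extent of reaction ξ = 0.413 × 338 = 139.59 mol/h
Reaction term: ξ·ΔH°_rxn = 139.59 × -30.7 = -4285.5 kJ/h
Sensible, feed 213→25 °C: -9468.1 kJ/h
Outlet flows (mol/h): A 198.41, B 139.59
Sensible, products 25→134 °C: 5976.4 kJ/h
Q = ΔH = -7777.2 kJ/h = -2.1603 kW
Heat removed = 2.1603 kJ/s

Q_out = 2.16 kJ/s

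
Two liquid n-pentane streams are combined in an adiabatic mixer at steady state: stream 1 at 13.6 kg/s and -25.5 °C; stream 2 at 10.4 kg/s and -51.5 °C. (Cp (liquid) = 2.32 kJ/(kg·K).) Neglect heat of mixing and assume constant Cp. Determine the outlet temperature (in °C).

T_out = -36.8 °C

Adiabatic, steady state ⇒ Σ ṁᵢCp,ᵢ(T_out − Tᵢ) = 0
T_out = Σ ṁᵢCp,ᵢTᵢ / Σ ṁᵢCp,ᵢ
      = -2047.2 / 55.68 = -36.767 °C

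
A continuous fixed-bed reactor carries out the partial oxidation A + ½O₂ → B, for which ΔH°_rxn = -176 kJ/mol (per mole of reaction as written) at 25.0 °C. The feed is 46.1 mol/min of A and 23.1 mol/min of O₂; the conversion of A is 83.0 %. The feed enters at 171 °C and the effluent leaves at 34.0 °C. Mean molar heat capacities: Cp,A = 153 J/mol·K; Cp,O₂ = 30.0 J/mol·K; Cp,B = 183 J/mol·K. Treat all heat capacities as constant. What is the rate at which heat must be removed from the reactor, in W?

Extent of reaction ξ = 0.830 × 46.1 = 38.263 mol/min
Reaction term: ξ·ΔH°_rxn = 38.263 × -176 = -6734.3 kJ/min
Sensible, feed 171→25 °C: -1131 kJ/min
Outlet flows (mol/min): A 7.837, O₂ 3.9685, B 38.263
Sensible, products 25→34.0 °C: 74.882 kJ/min
Q = ΔH = -7790.4 kJ/min = -129.84 kW
Heat removed = 129840 W

Q_out = 130000 W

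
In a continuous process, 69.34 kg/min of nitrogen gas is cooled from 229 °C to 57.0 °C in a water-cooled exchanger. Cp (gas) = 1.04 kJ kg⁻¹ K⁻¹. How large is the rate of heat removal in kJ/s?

Q = ṁ·Cp·ΔT = 69.34 × 1.04 × (57.0 − 229) = -12404 kJ/min
Converting: 12404 / 60 s = 206.73 kW

Q_c = 207 kJ/s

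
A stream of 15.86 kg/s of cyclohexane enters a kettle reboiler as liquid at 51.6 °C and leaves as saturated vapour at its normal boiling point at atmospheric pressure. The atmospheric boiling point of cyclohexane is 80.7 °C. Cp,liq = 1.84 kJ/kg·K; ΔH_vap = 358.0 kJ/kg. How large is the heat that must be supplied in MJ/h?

Q = 23500 MJ/h

liquid 51.6→80.7 °C: 53.544 kJ/kg
vaporisation at 80.7 °C: 358 kJ/kg
Δh = 53.544 + 358 = 411.54 kJ/kg
Q = ṁ·Δh = 15.86 kg/s × 411.54 kJ/kg = 6527.1 kJ/s
|Q| = 6527.1 kW = 23498 MJ/h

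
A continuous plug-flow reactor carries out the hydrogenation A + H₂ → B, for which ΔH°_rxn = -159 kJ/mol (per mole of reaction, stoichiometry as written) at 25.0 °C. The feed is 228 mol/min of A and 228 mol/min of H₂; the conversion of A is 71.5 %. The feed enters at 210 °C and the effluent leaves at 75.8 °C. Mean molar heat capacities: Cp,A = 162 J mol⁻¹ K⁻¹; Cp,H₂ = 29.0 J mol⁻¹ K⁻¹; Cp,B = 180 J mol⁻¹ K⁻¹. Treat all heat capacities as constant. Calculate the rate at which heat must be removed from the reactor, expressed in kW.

Extent of reaction ξ = 0.715 × 228 = 163.02 mol/min
Reaction term: ξ·ΔH°_rxn = 163.02 × -159 = -25920 kJ/min
Sensible, feed 210→25 °C: -8056.4 kJ/min
Outlet flows (mol/min): A 64.98, H₂ 64.98, B 163.02
Sensible, products 25→75.8 °C: 2121.1 kJ/min
Q = ΔH = -31855 kJ/min = -530.92 kW
Heat removed = 530.92 kW

Q_out = 531 kW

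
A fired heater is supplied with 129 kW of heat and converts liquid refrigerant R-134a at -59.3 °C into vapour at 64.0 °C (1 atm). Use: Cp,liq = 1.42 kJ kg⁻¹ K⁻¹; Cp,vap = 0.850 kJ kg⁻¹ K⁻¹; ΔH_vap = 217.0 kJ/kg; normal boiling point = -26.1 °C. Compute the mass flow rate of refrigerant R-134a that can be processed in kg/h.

ṁ = 1360 kg/h

Δh = 1.42×(-26.1−-59.3) + 217.0 + 0.850×(64.0−-26.1) = 340.73 kJ/kg
Q = 129 kW = 129 kJ/s = 464400 kJ/h
ṁ = Q/Δh = 464400 / 340.73 = 1363 kg/h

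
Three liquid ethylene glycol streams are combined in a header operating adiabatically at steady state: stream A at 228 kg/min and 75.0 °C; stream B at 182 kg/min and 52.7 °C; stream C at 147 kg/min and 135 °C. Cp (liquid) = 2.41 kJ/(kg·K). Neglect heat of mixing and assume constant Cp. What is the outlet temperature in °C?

T_out = 83.5 °C

Adiabatic, steady state ⇒ Σ ṁᵢCp,ᵢ(T_out − Tᵢ) = 0
Σ ṁᵢCp,ᵢTᵢ = 228×2.41×75.0 + 182×2.41×52.7 + 147×2.41×135 = 112150
Σ ṁᵢCp,ᵢ = 228×2.41 + 182×2.41 + 147×2.41 = 1342.4
T_out = 112150 / 1342.4 = 83.548 °C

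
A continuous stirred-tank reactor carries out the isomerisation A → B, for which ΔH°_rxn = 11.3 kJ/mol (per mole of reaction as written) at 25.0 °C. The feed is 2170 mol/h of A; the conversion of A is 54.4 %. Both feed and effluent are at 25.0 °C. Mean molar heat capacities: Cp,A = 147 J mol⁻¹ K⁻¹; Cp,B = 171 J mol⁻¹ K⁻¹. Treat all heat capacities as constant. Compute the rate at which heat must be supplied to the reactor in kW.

Q_in = 3.71 kW

Extent of reaction ξ = 0.544 × 2170 = 1180.5 mol/h
Reaction term: ξ·ΔH°_rxn = 1180.5 × 11.3 = 13339 kJ/h
Q = ΔH = 13339 kJ/h = 3.7054 kW
Heat supplied = 3.7054 kW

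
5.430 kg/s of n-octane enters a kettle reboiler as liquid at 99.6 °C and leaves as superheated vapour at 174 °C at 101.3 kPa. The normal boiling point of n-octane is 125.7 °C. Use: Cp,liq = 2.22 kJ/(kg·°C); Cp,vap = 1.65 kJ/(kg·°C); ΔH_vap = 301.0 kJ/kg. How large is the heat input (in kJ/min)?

Q = 143000 kJ/min

liquid 99.6→125.7 °C: 57.942 kJ/kg
vaporisation at 125.7 °C: 301 kJ/kg
vapour 125.7→174 °C: 79.695 kJ/kg
Δh = 57.942 + 301 + 79.695 = 438.64 kJ/kg
Q = ṁ·Δh = 5.430 kg/s × 438.64 kJ/kg = 2381.8 kJ/s
|Q| = 2381.8 kW = 142910 kJ/min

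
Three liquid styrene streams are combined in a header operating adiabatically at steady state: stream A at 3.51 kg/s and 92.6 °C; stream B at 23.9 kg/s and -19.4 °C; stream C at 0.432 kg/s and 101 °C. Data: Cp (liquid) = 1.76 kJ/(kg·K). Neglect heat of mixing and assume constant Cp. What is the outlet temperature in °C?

Adiabatic, steady state ⇒ Σ ṁᵢCp,ᵢ(T_out − Tᵢ) = 0
T_out = Σ ṁᵢCp,ᵢTᵢ / Σ ṁᵢCp,ᵢ
      = -167.2 / 49.002 = -3.4122 °C

T_out = -3.41 °C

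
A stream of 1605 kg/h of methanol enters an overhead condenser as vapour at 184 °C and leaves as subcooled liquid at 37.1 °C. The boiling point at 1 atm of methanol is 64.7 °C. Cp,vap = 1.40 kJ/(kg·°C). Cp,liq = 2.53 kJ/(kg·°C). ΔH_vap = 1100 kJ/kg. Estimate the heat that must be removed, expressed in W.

Q_c = 596000 W

vapour 184→64.7 °C: -167.02 kJ/kg
condensation at 64.7 °C: -1100 kJ/kg
liquid 64.7→37.1 °C: -69.828 kJ/kg
Δh = -167.02 + -1100 + -69.828 = -1336.8 kJ/kg
Q = ṁ·Δh = 1605 kg/h × -1336.8 kJ/kg = -2.1456e+06 kJ/h
|Q| = 596.01 kW = 596010 W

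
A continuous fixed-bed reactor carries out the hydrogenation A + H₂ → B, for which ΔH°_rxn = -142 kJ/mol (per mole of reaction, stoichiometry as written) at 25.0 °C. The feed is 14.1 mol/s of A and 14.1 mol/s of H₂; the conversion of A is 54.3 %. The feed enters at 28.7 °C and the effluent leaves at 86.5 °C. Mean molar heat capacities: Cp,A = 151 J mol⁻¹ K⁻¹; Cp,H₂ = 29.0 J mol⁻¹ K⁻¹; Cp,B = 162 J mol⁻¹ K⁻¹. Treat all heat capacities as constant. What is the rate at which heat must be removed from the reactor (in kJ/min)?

Extent of reaction ξ = 0.543 × 14.1 = 7.6563 mol/s
Reaction term: ξ·ΔH°_rxn = 7.6563 × -142 = -1087.2 kJ/s
Sensible, feed 28.7→25 °C: -9.3906 kJ/s
Outlet flows (mol/s): A 6.4437, H₂ 6.4437, B 7.6563
Sensible, products 25→86.5 °C: 147.61 kJ/s
Q = ΔH = -948.97 kJ/s = -948.97 kW
Heat removed = 56938 kJ/min

Q_out = 56900 kJ/min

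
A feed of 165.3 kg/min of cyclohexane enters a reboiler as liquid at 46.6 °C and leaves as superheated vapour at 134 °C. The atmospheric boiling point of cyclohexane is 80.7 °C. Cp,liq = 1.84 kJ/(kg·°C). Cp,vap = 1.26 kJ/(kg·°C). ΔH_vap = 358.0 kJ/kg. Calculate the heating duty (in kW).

Q = 1340 kW

liquid 46.6→80.7 °C: 62.744 kJ/kg
vaporisation at 80.7 °C: 358 kJ/kg
vapour 80.7→134 °C: 67.158 kJ/kg
Δh = 62.744 + 358 + 67.158 = 487.9 kJ/kg
Q = ṁ·Δh = 165.3 kg/min × 487.9 kJ/kg = 80650 kJ/min
|Q| = 1344.2 kW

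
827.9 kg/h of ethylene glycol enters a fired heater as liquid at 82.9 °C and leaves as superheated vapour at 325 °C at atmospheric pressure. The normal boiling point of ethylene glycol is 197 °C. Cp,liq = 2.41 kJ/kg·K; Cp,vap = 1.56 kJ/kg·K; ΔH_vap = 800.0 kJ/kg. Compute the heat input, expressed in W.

Q = 293000 W

liquid 82.9→197 °C: 274.98 kJ/kg
vaporisation at 197 °C: 800 kJ/kg
vapour 197→325 °C: 199.68 kJ/kg
Δh = 274.98 + 800 + 199.68 = 1274.7 kJ/kg
Q = ṁ·Δh = 827.9 kg/h × 1274.7 kJ/kg = 1.0553e+06 kJ/h
|Q| = 293.14 kW = 293140 W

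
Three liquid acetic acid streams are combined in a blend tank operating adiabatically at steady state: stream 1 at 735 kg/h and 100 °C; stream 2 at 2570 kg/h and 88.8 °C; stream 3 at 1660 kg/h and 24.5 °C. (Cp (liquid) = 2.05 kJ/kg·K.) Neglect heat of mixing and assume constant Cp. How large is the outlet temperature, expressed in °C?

Adiabatic, steady state ⇒ Σ ṁᵢCp,ᵢ(T_out − Tᵢ) = 0
Σ ṁᵢCp,ᵢTᵢ = 735×2.05×100 + 2570×2.05×88.8 + 1660×2.05×24.5 = 701890
Σ ṁᵢCp,ᵢ = 735×2.05 + 2570×2.05 + 1660×2.05 = 10178
T_out = 701890 / 10178 = 68.96 °C

T_out = 69.0 °C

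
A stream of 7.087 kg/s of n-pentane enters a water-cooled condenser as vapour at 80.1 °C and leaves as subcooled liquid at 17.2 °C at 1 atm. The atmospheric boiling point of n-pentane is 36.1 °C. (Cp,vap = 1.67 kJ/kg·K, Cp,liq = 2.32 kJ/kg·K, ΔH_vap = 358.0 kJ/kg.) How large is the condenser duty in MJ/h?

Q_c = 12100 MJ/h

vapour 80.1→36.1 °C: -73.48 kJ/kg
condensation at 36.1 °C: -358 kJ/kg
liquid 36.1→17.2 °C: -43.848 kJ/kg
Δh = -73.48 + -358 + -43.848 = -475.33 kJ/kg
Q = ṁ·Δh = 7.087 kg/s × -475.33 kJ/kg = -3368.6 kJ/s
|Q| = 3368.6 kW = 12127 MJ/h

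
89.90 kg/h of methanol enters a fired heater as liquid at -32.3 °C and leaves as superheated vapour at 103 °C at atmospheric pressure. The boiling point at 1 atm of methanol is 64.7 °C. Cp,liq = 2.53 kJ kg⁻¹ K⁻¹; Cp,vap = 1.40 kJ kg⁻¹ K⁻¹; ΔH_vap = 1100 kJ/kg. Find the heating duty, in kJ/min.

Q = 2100 kJ/min

liquid -32.3→64.7 °C: 245.41 kJ/kg
vaporisation at 64.7 °C: 1100 kJ/kg
vapour 64.7→103 °C: 53.62 kJ/kg
Δh = 245.41 + 1100 + 53.62 = 1399 kJ/kg
Q = ṁ·Δh = 89.90 kg/h × 1399 kJ/kg = 125770 kJ/h
|Q| = 34.937 kW = 2096.2 kJ/min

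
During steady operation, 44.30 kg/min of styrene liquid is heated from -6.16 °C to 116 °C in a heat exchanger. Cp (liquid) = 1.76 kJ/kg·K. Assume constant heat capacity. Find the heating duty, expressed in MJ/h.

Q = 571 MJ/h

Q = ṁ·Cp·ΔT = 44.30 × 1.76 × (116 − -6.16) = 9524.6 kJ/min
Converting: 9524.6 / 60 s = 158.74 kW
Heating duty = 571.47 MJ/h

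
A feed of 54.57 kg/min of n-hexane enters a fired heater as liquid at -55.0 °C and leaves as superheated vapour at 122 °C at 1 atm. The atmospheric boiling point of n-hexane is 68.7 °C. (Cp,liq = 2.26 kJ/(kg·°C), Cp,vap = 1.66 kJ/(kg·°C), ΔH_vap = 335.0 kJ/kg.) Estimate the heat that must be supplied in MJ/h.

liquid -55.0→68.7 °C: 279.56 kJ/kg
vaporisation at 68.7 °C: 335 kJ/kg
vapour 68.7→122 °C: 88.478 kJ/kg
Δh = 279.56 + 335 + 88.478 = 703.04 kJ/kg
Q = ṁ·Δh = 54.57 kg/min × 703.04 kJ/kg = 38365 kJ/min
|Q| = 639.41 kW = 2301.9 MJ/h

Q = 2300 MJ/h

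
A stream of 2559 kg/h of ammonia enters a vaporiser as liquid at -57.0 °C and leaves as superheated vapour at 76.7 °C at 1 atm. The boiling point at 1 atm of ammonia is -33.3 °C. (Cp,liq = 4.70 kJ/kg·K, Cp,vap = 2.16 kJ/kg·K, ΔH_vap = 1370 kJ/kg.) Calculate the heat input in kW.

liquid -57.0→-33.3 °C: 111.39 kJ/kg
vaporisation at -33.3 °C: 1370 kJ/kg
vapour -33.3→76.7 °C: 237.6 kJ/kg
Δh = 111.39 + 1370 + 237.6 = 1719 kJ/kg
Q = ṁ·Δh = 2559 kg/h × 1719 kJ/kg = 4.3989e+06 kJ/h
|Q| = 1221.9 kW

Q = 1220 kW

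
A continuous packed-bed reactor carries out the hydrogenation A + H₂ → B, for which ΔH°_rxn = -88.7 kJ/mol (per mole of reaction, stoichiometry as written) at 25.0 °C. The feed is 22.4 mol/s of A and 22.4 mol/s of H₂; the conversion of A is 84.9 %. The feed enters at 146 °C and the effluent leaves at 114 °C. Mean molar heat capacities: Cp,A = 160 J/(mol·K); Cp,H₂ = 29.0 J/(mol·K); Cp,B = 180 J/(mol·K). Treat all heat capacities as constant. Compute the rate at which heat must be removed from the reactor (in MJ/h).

Q_out = 6620 MJ/h

Extent of reaction ξ = 0.849 × 22.4 = 19.018 mol/s
Reaction term: ξ·ΔH°_rxn = 19.018 × -88.7 = -1686.9 kJ/s
Sensible, feed 146→25 °C: -512.27 kJ/s
Outlet flows (mol/s): A 3.3824, H₂ 3.3824, B 19.018
Sensible, products 25→114 °C: 361.56 kJ/s
Q = ΔH = -1837.6 kJ/s = -1837.6 kW
Heat removed = 6615.2 MJ/h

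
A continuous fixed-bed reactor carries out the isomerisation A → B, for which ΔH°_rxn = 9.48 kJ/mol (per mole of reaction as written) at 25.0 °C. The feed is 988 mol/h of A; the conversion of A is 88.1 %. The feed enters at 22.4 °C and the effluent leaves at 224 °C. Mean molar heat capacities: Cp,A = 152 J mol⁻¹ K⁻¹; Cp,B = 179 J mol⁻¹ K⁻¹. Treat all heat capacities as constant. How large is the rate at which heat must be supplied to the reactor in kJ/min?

Extent of reaction ξ = 0.881 × 988 = 870.43 mol/h
Reaction term: ξ·ΔH°_rxn = 870.43 × 9.48 = 8251.7 kJ/h
Sensible, feed 22.4→25 °C: 390.46 kJ/h
Outlet flows (mol/h): A 117.57, B 870.43
Sensible, products 25→224 °C: 34562 kJ/h
Q = ΔH = 43204 kJ/h = 12.001 kW
Heat supplied = 720.07 kJ/min

Q_in = 720 kJ/min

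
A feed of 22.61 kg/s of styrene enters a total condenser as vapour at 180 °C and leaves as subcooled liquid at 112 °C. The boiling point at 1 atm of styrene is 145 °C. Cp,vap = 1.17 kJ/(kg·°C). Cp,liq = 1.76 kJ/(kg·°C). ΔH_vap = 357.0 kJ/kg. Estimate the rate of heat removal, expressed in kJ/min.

vapour 180→145 °C: -40.95 kJ/kg
condensation at 145 °C: -357 kJ/kg
liquid 145→112 °C: -58.08 kJ/kg
Δh = -40.95 + -357 + -58.08 = -456.03 kJ/kg
Q = ṁ·Δh = 22.61 kg/s × -456.03 kJ/kg = -10311 kJ/s
|Q| = 10311 kW = 618650 kJ/min

Q_c = 619000 kJ/min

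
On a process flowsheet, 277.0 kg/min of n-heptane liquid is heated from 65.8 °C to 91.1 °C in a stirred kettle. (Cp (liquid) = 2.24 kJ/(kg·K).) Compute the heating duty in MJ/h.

Q = ṁ·Cp·ΔT = 277.0 × 2.24 × (91.1 − 65.8) = 15698 kJ/min
Converting: 15698 / 60 s = 261.64 kW
Heating duty = 941.89 MJ/h

Q = 942 MJ/h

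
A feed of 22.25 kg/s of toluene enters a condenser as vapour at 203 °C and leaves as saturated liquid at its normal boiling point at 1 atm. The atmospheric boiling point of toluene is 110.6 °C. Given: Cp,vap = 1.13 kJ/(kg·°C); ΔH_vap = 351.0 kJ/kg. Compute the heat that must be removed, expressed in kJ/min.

Q_c = 608000 kJ/min

vapour 203→110.6 °C: -104.41 kJ/kg
condensation at 110.6 °C: -351 kJ/kg
Δh = -104.41 + -351 = -455.41 kJ/kg
Q = ṁ·Δh = 22.25 kg/s × -455.41 kJ/kg = -10133 kJ/s
|Q| = 10133 kW = 607980 kJ/min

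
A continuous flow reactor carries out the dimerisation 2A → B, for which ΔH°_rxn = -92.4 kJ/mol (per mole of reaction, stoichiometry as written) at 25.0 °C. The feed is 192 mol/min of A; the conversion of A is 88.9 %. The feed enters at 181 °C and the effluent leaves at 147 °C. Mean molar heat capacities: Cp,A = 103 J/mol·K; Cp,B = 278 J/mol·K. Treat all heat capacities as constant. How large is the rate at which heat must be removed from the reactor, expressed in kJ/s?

Q_out = 130 kJ/s

Extent of reaction ξ = 0.889 × 192 / 2 = 85.344 mol/min
Reaction term: ξ·ΔH°_rxn = 85.344 × -92.4 = -7885.8 kJ/min
Sensible, feed 181→25 °C: -3085.1 kJ/min
Outlet flows (mol/min): A 21.312, B 85.344
Sensible, products 25→147 °C: 3162.3 kJ/min
Q = ΔH = -7808.5 kJ/min = -130.14 kW
Heat removed = 130.14 kJ/s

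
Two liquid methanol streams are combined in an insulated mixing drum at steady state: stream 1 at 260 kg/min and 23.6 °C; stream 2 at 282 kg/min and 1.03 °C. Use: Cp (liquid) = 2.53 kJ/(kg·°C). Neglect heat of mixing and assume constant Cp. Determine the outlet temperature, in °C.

T_out = 11.9 °C

Energy balance with Q = 0: Σ ṁᵢCp,ᵢ(T_out − Tᵢ) = 0
Σ ṁᵢCp,ᵢTᵢ = 260×2.53×23.6 + 282×2.53×1.03 = 16259
Σ ṁᵢCp,ᵢ = 260×2.53 + 282×2.53 = 1371.3
T_out = 16259 / 1371.3 = 11.857 °C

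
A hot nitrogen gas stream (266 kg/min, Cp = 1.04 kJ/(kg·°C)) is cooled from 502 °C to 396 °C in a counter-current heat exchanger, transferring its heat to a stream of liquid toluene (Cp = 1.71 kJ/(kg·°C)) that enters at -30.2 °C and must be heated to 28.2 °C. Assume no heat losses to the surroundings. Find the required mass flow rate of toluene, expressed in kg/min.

ṁ_c = 294 kg/min

Heat released by hot stream: Q = 266 × 1.04 × (502 − 396) = 29324 kJ/min
Energy balance on cold side (adiabatic exchanger): Q = ṁ_c·Cp_c·(T_c,out − T_c,in)
ṁ_c = 29324 / [1.71 × (28.2 − -30.2)] = 293.64 kg/min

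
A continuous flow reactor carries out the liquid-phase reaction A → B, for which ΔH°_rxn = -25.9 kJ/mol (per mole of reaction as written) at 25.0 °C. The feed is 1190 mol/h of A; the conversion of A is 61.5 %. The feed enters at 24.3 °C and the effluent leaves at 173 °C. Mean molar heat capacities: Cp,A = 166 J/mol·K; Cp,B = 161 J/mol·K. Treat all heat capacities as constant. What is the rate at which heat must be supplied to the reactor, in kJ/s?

Extent of reaction ξ = 0.615 × 1190 = 731.85 mol/h
Reaction term: ξ·ΔH°_rxn = 731.85 × -25.9 = -18955 kJ/h
Sensible, feed 24.3→25 °C: 138.28 kJ/h
Outlet flows (mol/h): A 458.15, B 731.85
Sensible, products 25→173 °C: 28694 kJ/h
Q = ΔH = 9877.7 kJ/h = 2.7438 kW
Heat supplied = 2.7438 kJ/s

Q_in = 2.74 kJ/s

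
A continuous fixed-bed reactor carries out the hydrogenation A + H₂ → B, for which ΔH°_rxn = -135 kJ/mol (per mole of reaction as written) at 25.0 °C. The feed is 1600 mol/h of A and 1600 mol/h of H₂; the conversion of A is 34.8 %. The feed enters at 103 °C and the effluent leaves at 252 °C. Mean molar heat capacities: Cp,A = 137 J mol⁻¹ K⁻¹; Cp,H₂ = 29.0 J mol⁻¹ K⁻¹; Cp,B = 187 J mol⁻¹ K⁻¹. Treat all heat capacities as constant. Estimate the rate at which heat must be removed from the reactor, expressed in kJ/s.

Extent of reaction ξ = 0.348 × 1600 = 556.8 mol/h
Reaction term: ξ·ΔH°_rxn = 556.8 × -135 = -75168 kJ/h
Sensible, feed 103→25 °C: -20717 kJ/h
Outlet flows (mol/h): A 1043.2, H₂ 1043.2, B 556.8
Sensible, products 25→252 °C: 62945 kJ/h
Q = ΔH = -32939 kJ/h = -9.1498 kW
Heat removed = 9.1498 kJ/s

Q_out = 9.15 kJ/s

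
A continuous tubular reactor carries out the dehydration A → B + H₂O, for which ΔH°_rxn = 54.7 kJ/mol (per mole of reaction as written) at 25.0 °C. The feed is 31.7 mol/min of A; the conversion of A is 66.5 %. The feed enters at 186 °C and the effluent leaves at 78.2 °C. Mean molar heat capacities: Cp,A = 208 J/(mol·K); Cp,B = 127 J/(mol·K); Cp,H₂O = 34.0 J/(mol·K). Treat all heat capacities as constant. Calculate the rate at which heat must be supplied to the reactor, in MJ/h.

Q_in = 23.4 MJ/h

Extent of reaction ξ = 0.665 × 31.7 = 21.081 mol/min
Reaction term: ξ·ΔH°_rxn = 21.081 × 54.7 = 1153.1 kJ/min
Sensible, feed 186→25 °C: -1061.6 kJ/min
Outlet flows (mol/min): A 10.619, B 21.081, H₂O 21.081
Sensible, products 25→78.2 °C: 298.07 kJ/min
Q = ΔH = 389.6 kJ/min = 6.4934 kW
Heat supplied = 23.376 MJ/h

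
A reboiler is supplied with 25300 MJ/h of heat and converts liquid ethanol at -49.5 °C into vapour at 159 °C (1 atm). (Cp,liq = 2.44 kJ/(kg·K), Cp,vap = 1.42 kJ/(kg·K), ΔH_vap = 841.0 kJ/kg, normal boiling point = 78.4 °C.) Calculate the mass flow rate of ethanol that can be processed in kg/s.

Δh = 2.44×(78.4−-49.5) + 841.0 + 1.42×(159−78.4) = 1267.5 kJ/kg
Q = 25300 MJ/h = 7027.8 kJ/s = 7027.8 kJ/s
ṁ = Q/Δh = 7027.8 / 1267.5 = 5.5445 kg/s

ṁ = 5.54 kg/s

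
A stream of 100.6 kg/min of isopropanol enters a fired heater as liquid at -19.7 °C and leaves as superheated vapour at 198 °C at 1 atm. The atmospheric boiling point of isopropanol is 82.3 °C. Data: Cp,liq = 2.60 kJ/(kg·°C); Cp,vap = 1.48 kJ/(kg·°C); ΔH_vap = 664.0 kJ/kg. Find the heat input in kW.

Q = 1850 kW

liquid -19.7→82.3 °C: 265.2 kJ/kg
vaporisation at 82.3 °C: 664 kJ/kg
vapour 82.3→198 °C: 171.24 kJ/kg
Δh = 265.2 + 664 + 171.24 = 1100.4 kJ/kg
Q = ṁ·Δh = 100.6 kg/min × 1100.4 kJ/kg = 110700 kJ/min
|Q| = 1845.1 kW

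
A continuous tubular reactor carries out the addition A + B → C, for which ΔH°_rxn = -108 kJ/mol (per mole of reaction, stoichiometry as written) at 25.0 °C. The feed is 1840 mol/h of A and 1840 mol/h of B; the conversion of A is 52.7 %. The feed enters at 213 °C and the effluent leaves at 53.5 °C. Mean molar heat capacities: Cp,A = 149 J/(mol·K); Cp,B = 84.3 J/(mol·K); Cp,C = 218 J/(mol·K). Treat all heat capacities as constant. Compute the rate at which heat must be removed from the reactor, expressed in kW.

Q_out = 48.2 kW

Extent of reaction ξ = 0.527 × 1840 = 969.68 mol/h
Reaction term: ξ·ΔH°_rxn = 969.68 × -108 = -104730 kJ/h
Sensible, feed 213→25 °C: -80703 kJ/h
Outlet flows (mol/h): A 870.32, B 870.32, C 969.68
Sensible, products 25→53.5 °C: 11811 kJ/h
Q = ΔH = -173620 kJ/h = -48.227 kW
Heat removed = 48.227 kW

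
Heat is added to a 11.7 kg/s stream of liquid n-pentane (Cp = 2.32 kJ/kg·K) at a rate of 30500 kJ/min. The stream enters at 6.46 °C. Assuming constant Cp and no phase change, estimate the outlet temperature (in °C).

T_out = 25.2 °C

Q = 30500 kJ/min = 508.33 kJ/s
ΔT = Q/(ṁ·Cp) = 508.33/(11.7×2.32) = 18.727 K
T_out = 6.46 + 18.727 = 25.187 °C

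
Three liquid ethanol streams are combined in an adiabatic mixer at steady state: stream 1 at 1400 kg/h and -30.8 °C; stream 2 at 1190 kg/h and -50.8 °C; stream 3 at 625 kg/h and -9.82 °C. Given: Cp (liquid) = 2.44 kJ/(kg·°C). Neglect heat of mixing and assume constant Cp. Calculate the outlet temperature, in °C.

Energy balance with Q = 0: Σ ṁᵢCp,ᵢ(T_out − Tᵢ) = 0
T_out = Σ ṁᵢCp,ᵢTᵢ / Σ ṁᵢCp,ᵢ
      = -267690 / 7844.6 = -34.124 °C

T_out = -34.1 °C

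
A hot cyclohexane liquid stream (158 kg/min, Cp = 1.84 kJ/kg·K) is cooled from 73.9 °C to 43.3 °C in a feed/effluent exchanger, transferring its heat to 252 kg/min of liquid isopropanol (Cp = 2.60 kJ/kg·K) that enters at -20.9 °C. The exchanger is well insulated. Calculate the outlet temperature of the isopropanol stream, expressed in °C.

T_c,out = -7.32 °C

Heat released by hot stream: Q = 158 × 1.84 × (73.9 − 43.3) = 8896 kJ/min
Energy balance on cold side (adiabatic exchanger): Q = ṁ_c·Cp_c·(T_c,out − T_c,in)
T_c,out = -20.9 + 8896/(252 × 2.60) = -7.3224 °C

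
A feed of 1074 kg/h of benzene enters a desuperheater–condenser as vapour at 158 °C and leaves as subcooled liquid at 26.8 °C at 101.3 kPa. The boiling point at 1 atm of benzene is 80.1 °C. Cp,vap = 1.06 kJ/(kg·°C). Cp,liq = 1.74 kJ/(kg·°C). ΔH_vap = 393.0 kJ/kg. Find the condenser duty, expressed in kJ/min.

vapour 158→80.1 °C: -82.574 kJ/kg
condensation at 80.1 °C: -393 kJ/kg
liquid 80.1→26.8 °C: -92.742 kJ/kg
Δh = -82.574 + -393 + -92.742 = -568.32 kJ/kg
Q = ṁ·Δh = 1074 kg/h × -568.32 kJ/kg = -610370 kJ/h
|Q| = 169.55 kW = 10173 kJ/min

Q_c = 10200 kJ/min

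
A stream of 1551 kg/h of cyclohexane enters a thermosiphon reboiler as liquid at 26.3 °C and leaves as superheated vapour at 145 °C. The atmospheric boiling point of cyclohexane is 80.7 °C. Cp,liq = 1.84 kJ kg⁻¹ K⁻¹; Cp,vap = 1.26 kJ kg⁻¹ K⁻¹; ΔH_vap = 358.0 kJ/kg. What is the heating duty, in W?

Q = 232000 W

liquid 26.3→80.7 °C: 100.1 kJ/kg
vaporisation at 80.7 °C: 358 kJ/kg
vapour 80.7→145 °C: 81.018 kJ/kg
Δh = 100.1 + 358 + 81.018 = 539.11 kJ/kg
Q = ṁ·Δh = 1551 kg/h × 539.11 kJ/kg = 836170 kJ/h
|Q| = 232.27 kW = 232270 W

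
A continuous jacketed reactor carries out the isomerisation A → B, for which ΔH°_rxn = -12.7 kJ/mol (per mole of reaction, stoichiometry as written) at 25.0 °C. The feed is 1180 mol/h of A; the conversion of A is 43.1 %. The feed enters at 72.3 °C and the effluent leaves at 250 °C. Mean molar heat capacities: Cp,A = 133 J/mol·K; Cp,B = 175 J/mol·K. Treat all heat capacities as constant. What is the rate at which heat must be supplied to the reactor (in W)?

Q_in = 7290 W

Extent of reaction ξ = 0.431 × 1180 = 508.58 mol/h
Reaction term: ξ·ΔH°_rxn = 508.58 × -12.7 = -6459 kJ/h
Sensible, feed 72.3→25 °C: -7423.3 kJ/h
Outlet flows (mol/h): A 671.42, B 508.58
Sensible, products 25→250 °C: 40118 kJ/h
Q = ΔH = 26235 kJ/h = 7.2876 kW
Heat supplied = 7287.6 W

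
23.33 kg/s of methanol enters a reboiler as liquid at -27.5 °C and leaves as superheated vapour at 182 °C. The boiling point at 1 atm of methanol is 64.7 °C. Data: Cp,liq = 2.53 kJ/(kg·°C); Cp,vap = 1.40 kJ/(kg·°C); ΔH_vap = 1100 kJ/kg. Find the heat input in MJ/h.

liquid -27.5→64.7 °C: 233.27 kJ/kg
vaporisation at 64.7 °C: 1100 kJ/kg
vapour 64.7→182 °C: 164.22 kJ/kg
Δh = 233.27 + 1100 + 164.22 = 1497.5 kJ/kg
Q = ṁ·Δh = 23.33 kg/s × 1497.5 kJ/kg = 34936 kJ/s
|Q| = 34936 kW = 125770 MJ/h

Q = 126000 MJ/h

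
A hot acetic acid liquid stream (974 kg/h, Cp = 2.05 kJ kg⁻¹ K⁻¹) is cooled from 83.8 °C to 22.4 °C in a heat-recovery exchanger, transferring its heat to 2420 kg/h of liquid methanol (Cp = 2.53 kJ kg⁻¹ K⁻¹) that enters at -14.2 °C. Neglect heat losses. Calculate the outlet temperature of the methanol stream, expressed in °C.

Heat released by hot stream: Q = 974 × 2.05 × (83.8 − 22.4) = 122600 kJ/h
Energy balance on cold side (adiabatic exchanger): Q = ṁ_c·Cp_c·(T_c,out − T_c,in)
T_c,out = -14.2 + 122600/(2420 × 2.53) = 5.8237 °C

T_c,out = 5.82 °C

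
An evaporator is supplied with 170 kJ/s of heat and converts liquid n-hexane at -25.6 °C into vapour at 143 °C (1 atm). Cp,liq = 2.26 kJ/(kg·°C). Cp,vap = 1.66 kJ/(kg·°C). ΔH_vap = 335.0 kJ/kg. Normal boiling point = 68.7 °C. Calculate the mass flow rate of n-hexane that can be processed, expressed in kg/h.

ṁ = 911 kg/h

Δh = 2.26×(68.7−-25.6) + 335.0 + 1.66×(143−68.7) = 671.46 kJ/kg
Q = 170 kJ/s = 170 kJ/s = 612000 kJ/h
ṁ = Q/Δh = 612000 / 671.46 = 911.45 kg/h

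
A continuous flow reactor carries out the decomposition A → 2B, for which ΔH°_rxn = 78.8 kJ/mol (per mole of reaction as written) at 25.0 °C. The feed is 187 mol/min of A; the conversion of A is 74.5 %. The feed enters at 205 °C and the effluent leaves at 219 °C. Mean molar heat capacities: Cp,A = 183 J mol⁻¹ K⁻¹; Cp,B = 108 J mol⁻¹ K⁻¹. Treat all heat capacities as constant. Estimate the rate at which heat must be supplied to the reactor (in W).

Q_in = 206000 W

Extent of reaction ξ = 0.745 × 187 = 139.31 mol/min
Reaction term: ξ·ΔH°_rxn = 139.31 × 78.8 = 10978 kJ/min
Sensible, feed 205→25 °C: -6159.8 kJ/min
Outlet flows (mol/min): A 47.685, B 278.63
Sensible, products 25→219 °C: 7530.8 kJ/min
Q = ΔH = 12349 kJ/min = 205.82 kW
Heat supplied = 205820 W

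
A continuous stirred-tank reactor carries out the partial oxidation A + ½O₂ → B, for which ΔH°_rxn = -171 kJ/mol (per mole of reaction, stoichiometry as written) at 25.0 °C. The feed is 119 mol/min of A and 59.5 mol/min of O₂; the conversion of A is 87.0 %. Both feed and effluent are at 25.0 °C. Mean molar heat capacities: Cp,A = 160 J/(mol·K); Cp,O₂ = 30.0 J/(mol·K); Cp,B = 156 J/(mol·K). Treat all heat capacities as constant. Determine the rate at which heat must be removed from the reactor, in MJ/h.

Q_out = 1060 MJ/h

Extent of reaction ξ = 0.870 × 119 = 103.53 mol/min
Reaction term: ξ·ΔH°_rxn = 103.53 × -171 = -17704 kJ/min
Q = ΔH = -17704 kJ/min = -295.06 kW
Heat removed = 1062.2 MJ/h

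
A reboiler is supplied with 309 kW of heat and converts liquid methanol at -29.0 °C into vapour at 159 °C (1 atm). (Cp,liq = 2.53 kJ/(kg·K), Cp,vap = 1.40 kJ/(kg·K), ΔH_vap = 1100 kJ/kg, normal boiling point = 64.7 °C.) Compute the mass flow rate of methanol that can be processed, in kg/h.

Δh = 2.53×(64.7−-29.0) + 1100 + 1.40×(159−64.7) = 1469.1 kJ/kg
Q = 309 kW = 309 kJ/s = 1.1124e+06 kJ/h
ṁ = Q/Δh = 1.1124e+06 / 1469.1 = 757.21 kg/h

ṁ = 757 kg/h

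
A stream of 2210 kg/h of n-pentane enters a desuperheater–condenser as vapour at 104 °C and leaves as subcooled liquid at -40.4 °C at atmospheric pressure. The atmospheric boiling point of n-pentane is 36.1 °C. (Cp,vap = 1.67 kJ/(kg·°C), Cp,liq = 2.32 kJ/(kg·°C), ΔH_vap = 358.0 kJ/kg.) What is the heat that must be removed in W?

vapour 104→36.1 °C: -113.39 kJ/kg
condensation at 36.1 °C: -358 kJ/kg
liquid 36.1→-40.4 °C: -177.48 kJ/kg
Δh = -113.39 + -358 + -177.48 = -648.87 kJ/kg
Q = ṁ·Δh = 2210 kg/h × -648.87 kJ/kg = -1.434e+06 kJ/h
|Q| = 398.34 kW = 398340 W

Q_c = 398000 W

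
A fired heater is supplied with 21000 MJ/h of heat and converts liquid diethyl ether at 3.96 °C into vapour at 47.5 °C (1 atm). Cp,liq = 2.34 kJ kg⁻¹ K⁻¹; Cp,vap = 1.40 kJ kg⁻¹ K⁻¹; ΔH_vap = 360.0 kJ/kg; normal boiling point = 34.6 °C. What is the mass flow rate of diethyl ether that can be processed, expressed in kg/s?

Δh = 2.34×(34.6−3.96) + 360.0 + 1.40×(47.5−34.6) = 449.76 kJ/kg
Q = 21000 MJ/h = 5833.3 kJ/s = 5833.3 kJ/s
ṁ = Q/Δh = 5833.3 / 449.76 = 12.97 kg/s

ṁ = 13.0 kg/s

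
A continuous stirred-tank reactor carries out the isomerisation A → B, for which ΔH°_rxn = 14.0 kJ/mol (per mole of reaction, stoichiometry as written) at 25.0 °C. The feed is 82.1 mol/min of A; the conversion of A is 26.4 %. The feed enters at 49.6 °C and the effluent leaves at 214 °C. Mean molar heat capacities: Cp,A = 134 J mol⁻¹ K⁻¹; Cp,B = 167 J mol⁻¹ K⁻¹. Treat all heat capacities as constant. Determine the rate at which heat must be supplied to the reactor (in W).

Extent of reaction ξ = 0.264 × 82.1 = 21.674 mol/min
Reaction term: ξ·ΔH°_rxn = 21.674 × 14.0 = 303.44 kJ/min
Sensible, feed 49.6→25 °C: -270.63 kJ/min
Outlet flows (mol/min): A 60.426, B 21.674
Sensible, products 25→214 °C: 2214.4 kJ/min
Q = ΔH = 2247.3 kJ/min = 37.454 kW
Heat supplied = 37454 W

Q_in = 37500 W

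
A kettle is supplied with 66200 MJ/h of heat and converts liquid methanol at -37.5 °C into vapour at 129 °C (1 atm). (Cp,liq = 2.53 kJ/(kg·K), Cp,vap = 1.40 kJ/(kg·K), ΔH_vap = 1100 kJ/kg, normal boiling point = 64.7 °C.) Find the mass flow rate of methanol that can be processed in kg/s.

Δh = 2.53×(64.7−-37.5) + 1100 + 1.40×(129−64.7) = 1448.6 kJ/kg
Q = 66200 MJ/h = 18389 kJ/s = 18389 kJ/s
ṁ = Q/Δh = 18389 / 1448.6 = 12.694 kg/s

ṁ = 12.7 kg/s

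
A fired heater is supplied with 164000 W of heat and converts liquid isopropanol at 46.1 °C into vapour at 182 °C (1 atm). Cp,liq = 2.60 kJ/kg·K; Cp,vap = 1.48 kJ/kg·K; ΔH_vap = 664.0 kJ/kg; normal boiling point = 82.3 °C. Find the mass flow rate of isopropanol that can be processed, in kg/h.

Δh = 2.60×(82.3−46.1) + 664.0 + 1.48×(182−82.3) = 905.68 kJ/kg
Q = 164000 W = 164 kJ/s = 590400 kJ/h
ṁ = Q/Δh = 590400 / 905.68 = 651.89 kg/h

ṁ = 652 kg/h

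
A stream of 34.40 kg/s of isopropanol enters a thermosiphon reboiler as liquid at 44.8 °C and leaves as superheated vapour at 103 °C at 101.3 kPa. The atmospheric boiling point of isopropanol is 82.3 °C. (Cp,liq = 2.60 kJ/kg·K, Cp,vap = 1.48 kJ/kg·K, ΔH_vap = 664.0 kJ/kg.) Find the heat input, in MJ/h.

liquid 44.8→82.3 °C: 97.5 kJ/kg
vaporisation at 82.3 °C: 664 kJ/kg
vapour 82.3→103 °C: 30.636 kJ/kg
Δh = 97.5 + 664 + 30.636 = 792.14 kJ/kg
Q = ṁ·Δh = 34.40 kg/s × 792.14 kJ/kg = 27249 kJ/s
|Q| = 27249 kW = 98098 MJ/h

Q = 98100 MJ/h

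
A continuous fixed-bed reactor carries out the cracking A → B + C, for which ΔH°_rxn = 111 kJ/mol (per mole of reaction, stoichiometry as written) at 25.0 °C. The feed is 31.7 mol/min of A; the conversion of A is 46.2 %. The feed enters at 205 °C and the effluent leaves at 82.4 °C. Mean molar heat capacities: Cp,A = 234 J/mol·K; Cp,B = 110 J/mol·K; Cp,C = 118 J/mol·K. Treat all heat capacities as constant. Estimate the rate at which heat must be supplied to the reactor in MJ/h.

Q_in = 42.7 MJ/h

Extent of reaction ξ = 0.462 × 31.7 = 14.645 mol/min
Reaction term: ξ·ΔH°_rxn = 14.645 × 111 = 1625.6 kJ/min
Sensible, feed 205→25 °C: -1335.2 kJ/min
Outlet flows (mol/min): A 17.055, B 14.645, C 14.645
Sensible, products 25→82.4 °C: 420.74 kJ/min
Q = ΔH = 711.17 kJ/min = 11.853 kW
Heat supplied = 42.67 MJ/h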